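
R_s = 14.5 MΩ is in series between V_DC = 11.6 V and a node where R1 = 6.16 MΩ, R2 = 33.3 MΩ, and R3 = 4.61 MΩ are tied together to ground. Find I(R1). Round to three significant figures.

I ≈ 0.272 µA

Parallel bank: R_p = 1/(1/6.16 + 1/33.3 + 1/4.61) = 2.443 MΩ.
V_A by voltage divider: V_A = 11.6 × 2.443/(14.5 + 2.443) = 1.673 V.
Branch current I = V_A/R1 = 1.673/6.16 = 0.2716 µA.
(Check via current divider: I_total = 0.6846 µA; share G_k/ΣG = 0.3966 → same result.)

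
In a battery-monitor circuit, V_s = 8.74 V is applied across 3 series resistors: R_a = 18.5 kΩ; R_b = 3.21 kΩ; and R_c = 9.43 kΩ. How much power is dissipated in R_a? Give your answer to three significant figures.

P ≈ 1.46 mW

ΣR = 31.14 kΩ → I = 8.74/31.14 = 0.2807 mA.
P(R_a) = I²·R_a = (0.2807)² × 18.5 = 1.457 mW.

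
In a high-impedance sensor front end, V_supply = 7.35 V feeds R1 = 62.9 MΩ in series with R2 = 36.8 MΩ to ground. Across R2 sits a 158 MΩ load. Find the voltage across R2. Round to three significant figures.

The load sits in parallel with R2, giving an effective lower resistance R2' = R2·R_L/(R2+R_L) = 29.85 MΩ.
Now apply the divider: V_out = 7.35 × 0.3218 = 2.365 V.

V_out ≈ 2.37 V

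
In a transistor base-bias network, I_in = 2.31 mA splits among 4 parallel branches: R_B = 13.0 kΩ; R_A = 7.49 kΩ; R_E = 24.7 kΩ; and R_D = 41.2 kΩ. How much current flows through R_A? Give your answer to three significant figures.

I ≈ 1.12 mA

ΣG = 1/13.0 + 1/7.49 + 1/24.7 + 1/41.2 = 0.2752.
Current divider: I(R_A) = I_in · G_k/ΣG = 2.31 × (0.1335/0.2752) = 2.31 × 0.4852 = 1.121 mA.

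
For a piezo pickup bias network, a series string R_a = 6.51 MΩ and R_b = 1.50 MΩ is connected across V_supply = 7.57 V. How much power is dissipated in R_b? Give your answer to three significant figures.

Series current I = V_supply/ΣR = 7.57/8.010 = 0.9451 µA.
V(R_b) = I·R = 1.418 V; P = V·I = 1.418 × 0.9451 = 1.340 µW.

P ≈ 1.34 µW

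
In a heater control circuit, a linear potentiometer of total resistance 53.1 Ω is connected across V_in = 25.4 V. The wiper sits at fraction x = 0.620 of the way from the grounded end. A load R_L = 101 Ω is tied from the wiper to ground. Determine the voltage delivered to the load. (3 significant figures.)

V_out ≈ 14.0 V

The pot divides into 20.18 Ω above the wiper and 32.92 Ω below.
Lower segment in parallel with the load: 32.92 ‖ 101 = 24.83 Ω.
V_out = 25.4 × 24.83/(20.18 + 24.83) = 14.01 V.
(Unloaded: V_out = x·V_in = 15.7 V.)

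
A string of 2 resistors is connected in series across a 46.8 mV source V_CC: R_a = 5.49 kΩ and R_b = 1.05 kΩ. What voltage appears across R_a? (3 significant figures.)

Total series resistance ΣR = 5.49 + 1.05 = 6.540 kΩ.
V = V_CC · R/ΣR = 46.8 × 0.8394 = 39.29 mV.

V ≈ 39.3 mV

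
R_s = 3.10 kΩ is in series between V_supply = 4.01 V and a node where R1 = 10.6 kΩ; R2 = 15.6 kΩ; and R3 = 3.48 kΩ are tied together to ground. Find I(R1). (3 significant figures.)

Combine the parallel branches: R_p = (1/10.6 + 1/15.6 + 1/3.48)⁻¹ = 2.243 kΩ.
V_A by voltage divider: V_A = 4.01 × 2.243/(3.10 + 2.243) = 1.683 V.
I(R1) = V_A / R1 = 1.683/10.6 = 0.1588 mA.

I ≈ 0.159 mA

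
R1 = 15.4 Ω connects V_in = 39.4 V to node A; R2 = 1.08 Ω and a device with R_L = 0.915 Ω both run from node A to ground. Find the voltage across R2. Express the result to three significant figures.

First combine the lower leg with the load: R2 ‖ R_L = 0.4953 Ω.
Voltage divider with the loaded lower leg: V_out = 39.4 × 0.4953/(15.4 + 0.4953) = 39.4 × 0.03116 = 1.228 V.

V_out ≈ 1.23 V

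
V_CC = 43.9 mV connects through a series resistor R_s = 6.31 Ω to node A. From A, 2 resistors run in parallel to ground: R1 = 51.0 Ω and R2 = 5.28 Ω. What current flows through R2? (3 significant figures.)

Combine the parallel branches: R_p = (1/51.0 + 1/5.28)⁻¹ = 4.785 Ω.
V_A = 43.9 × 4.785/11.09 = 18.93 mV.
Branch current I = V_A/R2 = 18.93/5.28 = 3.586 mA.

I ≈ 3.59 mA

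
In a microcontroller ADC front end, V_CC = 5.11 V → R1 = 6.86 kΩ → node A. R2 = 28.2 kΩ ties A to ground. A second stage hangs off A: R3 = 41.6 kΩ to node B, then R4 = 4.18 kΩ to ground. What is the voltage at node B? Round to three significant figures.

The second stage (R3 + R4 = 45.78 kΩ) loads node A in parallel with R2.
R2 ‖ (R3+R4) = 17.45 kΩ.
So V_A = 5.11 × 0.7178 = 3.668 V.
V_B = V_A × 0.09131 = 0.3349 V.

V_B ≈ 0.335 V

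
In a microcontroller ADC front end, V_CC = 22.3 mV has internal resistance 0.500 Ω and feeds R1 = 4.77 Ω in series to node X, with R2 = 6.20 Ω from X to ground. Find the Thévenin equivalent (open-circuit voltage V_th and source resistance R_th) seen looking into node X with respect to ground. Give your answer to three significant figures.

R1' = 0.500 + 4.77 = 5.270 Ω (source resistance + R1).
Open-circuit (no load on X): V_th = V_CC · R2/(R1' + R2) = 22.3 × 6.20/(5.270 + 6.20) = 12.05 mV.
With V_CC suppressed (replaced by a short), R_th = R1' ‖ R2 = (5.270 × 6.20)/(5.270 + 6.20) = 2.849 Ω.

V_th ≈ 12.1 mV, R_th ≈ 2.85 Ω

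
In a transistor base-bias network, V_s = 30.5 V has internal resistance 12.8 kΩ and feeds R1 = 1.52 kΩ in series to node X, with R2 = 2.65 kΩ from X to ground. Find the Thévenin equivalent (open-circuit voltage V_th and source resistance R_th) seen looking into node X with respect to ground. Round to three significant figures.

V_th ≈ 4.76 V, R_th ≈ 2.24 kΩ

R1' = 12.8 + 1.52 = 14.32 kΩ (source resistance + R1).
With X open, the divider is unloaded: V_th = 30.5 × 2.65/16.97 = 4.763 V.
Looking into X with the source shorted: R_th = R1'·R2/(R1'+R2) = 14.32 × 2.65/16.97 = 2.236 kΩ.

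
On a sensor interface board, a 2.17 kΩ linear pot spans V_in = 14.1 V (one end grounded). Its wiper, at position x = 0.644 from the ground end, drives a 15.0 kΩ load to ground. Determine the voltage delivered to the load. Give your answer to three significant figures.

The pot divides into 0.7725 kΩ above the wiper and 1.397 kΩ below.
R_L loads the lower segment: effective lower R = 1.278 kΩ.
V_out = 14.1 × 1.278/(0.7725 + 1.278) = 8.789 V.

V_out ≈ 8.79 V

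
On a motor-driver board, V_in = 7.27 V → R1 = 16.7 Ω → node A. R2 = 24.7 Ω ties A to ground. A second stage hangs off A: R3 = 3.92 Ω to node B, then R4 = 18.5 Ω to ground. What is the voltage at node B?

V_B ≈ 2.48 V

Node A sees R2 in parallel with the series input of stage 2, R3 + R4 = 22.42 Ω.
Effective lower resistance at A: R2 ‖ 22.42 = 11.75 Ω.
So V_A = 7.27 × 0.4131 = 3.003 V.
Then the unloaded second divider: V_B = V_A × R4/(R3+R4) = 3.003 × 0.8252 = 2.478 V.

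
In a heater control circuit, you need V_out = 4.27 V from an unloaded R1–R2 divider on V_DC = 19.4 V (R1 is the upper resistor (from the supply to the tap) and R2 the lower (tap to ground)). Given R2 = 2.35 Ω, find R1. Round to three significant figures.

The divider ratio is R2/(R1+R2) = 4.27/19.4 = 0.2201.
Rearranging, R1 = R2·(1−k)/k = 2.35 × 3.543 = 8.327 Ω.

R1 ≈ 8.33 Ω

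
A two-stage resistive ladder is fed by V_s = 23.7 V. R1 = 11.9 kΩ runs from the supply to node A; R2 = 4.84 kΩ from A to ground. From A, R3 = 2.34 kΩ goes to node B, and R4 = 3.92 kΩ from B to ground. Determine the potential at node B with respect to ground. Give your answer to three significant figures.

V_B ≈ 2.77 V

Looking into the second stage from A: R3 + R4 = 6.260 kΩ appears in parallel with R2.
Effective lower resistance at A: R2 ‖ 6.260 = 2.730 kΩ.
V_A = 23.7 × 2.730/(11.9 + 2.730) = 4.422 V.
Stage 2 is unloaded, so V_B = V_A · R4/(R3+R4) = 4.422 × 3.92/6.260 = 2.769 V.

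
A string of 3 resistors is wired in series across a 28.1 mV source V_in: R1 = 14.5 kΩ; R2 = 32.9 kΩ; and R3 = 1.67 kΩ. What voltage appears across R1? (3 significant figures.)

V ≈ 8.30 mV

ΣR = 14.5 + 32.9 + 1.67 = 49.07 kΩ.
By the voltage-divider rule, V = 28.1 × 14.50/49.07 = 8.303 mV.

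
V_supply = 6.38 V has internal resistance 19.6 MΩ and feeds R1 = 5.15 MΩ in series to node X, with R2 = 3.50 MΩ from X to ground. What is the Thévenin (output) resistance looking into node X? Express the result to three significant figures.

R_th ≈ 3.07 MΩ

R1' = 19.6 + 5.15 = 24.75 MΩ (source resistance + R1).
With V_supply suppressed (replaced by a short), R_th = R1' ‖ R2 = (24.75 × 3.50)/(24.75 + 3.50) = 3.066 MΩ.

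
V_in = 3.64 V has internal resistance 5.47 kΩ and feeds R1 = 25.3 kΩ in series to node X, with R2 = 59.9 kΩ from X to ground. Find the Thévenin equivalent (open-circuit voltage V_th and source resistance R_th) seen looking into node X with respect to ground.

R1' = 5.47 + 25.3 = 30.77 kΩ (source resistance + R1).
V_th is the unloaded tap voltage: V_in · R2/(R1'+R2) = 3.64 × 0.6606 = 2.405 V.
Zeroing V_in shorts the top of R1' to ground, so R_th = R1' ‖ R2 = 20.33 kΩ.

V_th ≈ 2.40 V, R_th ≈ 20.3 kΩ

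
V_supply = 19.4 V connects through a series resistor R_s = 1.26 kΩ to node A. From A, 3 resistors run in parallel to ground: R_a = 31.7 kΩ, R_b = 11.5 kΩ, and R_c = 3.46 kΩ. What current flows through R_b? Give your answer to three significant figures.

I ≈ 1.11 mA

Combine the parallel branches: R_p = (1/31.7 + 1/11.5 + 1/3.46)⁻¹ = 2.454 kΩ.
V_A by voltage divider: V_A = 19.4 × 2.454/(1.26 + 2.454) = 12.82 V.
I(R_b) = V_A / R_b = 12.82/11.5 = 1.115 mA.
(Check via current divider: I_total = 5.224 mA; share G_k/ΣG = 0.2134 → same result.)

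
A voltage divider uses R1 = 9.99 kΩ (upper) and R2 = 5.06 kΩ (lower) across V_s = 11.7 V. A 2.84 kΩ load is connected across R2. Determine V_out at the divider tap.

R2 ‖ R_L = (5.06 × 2.84)/(5.06 + 2.84) = 1.819 kΩ.
Now apply the divider: V_out = 11.7 × 0.1540 = 1.802 V.
(Unloaded it would be 3.93 V; the load pulls it down.)

V_out ≈ 1.80 V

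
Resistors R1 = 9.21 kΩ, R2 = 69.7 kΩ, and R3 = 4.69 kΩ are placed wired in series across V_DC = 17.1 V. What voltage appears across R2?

V ≈ 14.3 V

Total series resistance ΣR = 9.21 + 69.7 + 4.69 = 83.60 kΩ.
V = V_DC · R/ΣR = 17.1 × 0.8337 = 14.26 V.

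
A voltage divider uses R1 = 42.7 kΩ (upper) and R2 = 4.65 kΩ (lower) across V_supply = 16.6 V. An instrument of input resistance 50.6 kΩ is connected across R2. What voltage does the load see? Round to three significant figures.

First combine the lower leg with the load: R2 ‖ R_L = 4.259 kΩ.
Now apply the divider: V_out = 16.6 × 0.09069 = 1.505 V.

V_out ≈ 1.51 V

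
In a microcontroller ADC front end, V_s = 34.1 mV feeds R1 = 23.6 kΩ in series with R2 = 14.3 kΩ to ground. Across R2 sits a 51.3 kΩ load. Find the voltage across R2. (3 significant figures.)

First combine the lower leg with the load: R2 ‖ R_L = 11.18 kΩ.
Now apply the divider: V_out = 34.1 × 0.3215 = 10.96 mV.
(Unloaded it would be 12.9 mV; the load pulls it down.)

V_out ≈ 11.0 mV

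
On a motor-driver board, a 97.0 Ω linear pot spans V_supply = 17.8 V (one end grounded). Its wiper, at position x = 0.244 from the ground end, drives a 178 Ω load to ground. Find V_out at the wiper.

Lower segment x·R_p = 23.67 Ω; upper segment (1−x)·R_p = 73.33 Ω.
R_L loads the lower segment: effective lower R = 20.89 Ω.
V_out = 17.8 × 20.89/(73.33 + 20.89) = 3.946 V.

V_out ≈ 3.95 V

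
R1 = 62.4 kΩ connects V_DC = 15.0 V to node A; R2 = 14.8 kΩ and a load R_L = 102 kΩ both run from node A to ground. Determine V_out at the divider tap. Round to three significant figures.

R2 ‖ R_L = (14.8 × 102)/(14.8 + 102) = 12.92 kΩ.
Then V_out = V_DC · R2'/(R1 + R2') = 15.0 × 12.92/75.32 = 2.574 V.

V_out ≈ 2.57 V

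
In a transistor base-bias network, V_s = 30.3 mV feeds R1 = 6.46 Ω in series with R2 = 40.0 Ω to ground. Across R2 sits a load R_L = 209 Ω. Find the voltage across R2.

R2 ‖ R_L = (40.0 × 209)/(40.0 + 209) = 33.57 Ω.
Then V_out = V_s · R2'/(R1 + R2') = 30.3 × 33.57/40.03 = 25.41 mV.
(Unloaded it would be 26.1 mV; the load pulls it down.)

V_out ≈ 25.4 mV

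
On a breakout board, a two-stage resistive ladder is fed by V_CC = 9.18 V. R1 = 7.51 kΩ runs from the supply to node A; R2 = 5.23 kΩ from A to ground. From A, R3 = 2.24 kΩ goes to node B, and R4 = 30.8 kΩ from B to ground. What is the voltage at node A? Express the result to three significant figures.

Looking into the second stage from A: R3 + R4 = 33.04 kΩ appears in parallel with R2.
R2 ‖ (R3+R4) = 4.515 kΩ.
So V_A = 9.18 × 0.3755 = 3.447 V.

V_A ≈ 3.45 V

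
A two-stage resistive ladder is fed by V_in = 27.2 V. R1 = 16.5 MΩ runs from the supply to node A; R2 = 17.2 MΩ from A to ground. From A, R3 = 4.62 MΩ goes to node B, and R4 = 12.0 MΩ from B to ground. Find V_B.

Node A sees R2 in parallel with the series input of stage 2, R3 + R4 = 16.62 MΩ.
Effective lower resistance at A: R2 ‖ 16.62 = 8.453 MΩ.
V_A = 27.2 × 8.453/(16.5 + 8.453) = 9.214 V.
Stage 2 is unloaded, so V_B = V_A · R4/(R3+R4) = 9.214 × 12.0/16.62 = 6.653 V.

V_B ≈ 6.65 V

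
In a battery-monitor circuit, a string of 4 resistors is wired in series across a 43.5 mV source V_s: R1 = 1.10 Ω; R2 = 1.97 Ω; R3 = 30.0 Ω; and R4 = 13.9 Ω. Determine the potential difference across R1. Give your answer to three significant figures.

V ≈ 1.02 mV

ΣR = 1.10 + 1.97 + 30.0 + 13.9 = 46.97 Ω.
Voltage divider: V = V_s · (1.100 / 46.97) = 43.5 × 0.02342 = 1.019 mV.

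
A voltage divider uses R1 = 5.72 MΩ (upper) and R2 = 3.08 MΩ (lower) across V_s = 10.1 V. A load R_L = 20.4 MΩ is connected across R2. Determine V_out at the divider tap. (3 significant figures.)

V_out ≈ 3.22 V

The load sits in parallel with R2, giving an effective lower resistance R2' = R2·R_L/(R2+R_L) = 2.676 MΩ.
Now apply the divider: V_out = 10.1 × 0.3187 = 3.219 V.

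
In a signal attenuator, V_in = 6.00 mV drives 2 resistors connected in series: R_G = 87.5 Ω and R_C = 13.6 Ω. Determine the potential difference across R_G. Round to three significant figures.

V ≈ 5.19 mV

ΣR = 87.5 + 13.6 = 101.1 Ω.
Voltage divider: V = V_in · (87.50 / 101.1) = 6.00 × 0.8655 = 5.193 mV.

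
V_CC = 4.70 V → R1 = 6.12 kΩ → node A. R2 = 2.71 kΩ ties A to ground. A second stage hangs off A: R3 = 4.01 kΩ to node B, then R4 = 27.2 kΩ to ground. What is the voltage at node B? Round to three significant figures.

V_B ≈ 1.19 V

Node A sees R2 in parallel with the series input of stage 2, R3 + R4 = 31.21 kΩ.
Effective lower resistance at A: R2 ‖ 31.21 = 2.493 kΩ.
First divider: V_A = V_CC · 2.493/(6.12 + 2.493) = 1.361 V.
Then the unloaded second divider: V_B = V_A × R4/(R3+R4) = 1.361 × 0.8715 = 1.186 V.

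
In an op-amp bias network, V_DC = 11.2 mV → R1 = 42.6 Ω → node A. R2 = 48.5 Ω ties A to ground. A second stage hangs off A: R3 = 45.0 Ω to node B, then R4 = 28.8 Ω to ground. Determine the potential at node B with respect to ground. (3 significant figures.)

V_B ≈ 1.78 mV

The second stage (R3 + R4 = 73.80 Ω) loads node A in parallel with R2.
Effective lower resistance at A: R2 ‖ 73.80 = 29.27 Ω.
V_A = 11.2 × 29.27/(42.6 + 29.27) = 4.561 mV.
Stage 2 is unloaded, so V_B = V_A · R4/(R3+R4) = 4.561 × 28.8/73.80 = 1.780 mV.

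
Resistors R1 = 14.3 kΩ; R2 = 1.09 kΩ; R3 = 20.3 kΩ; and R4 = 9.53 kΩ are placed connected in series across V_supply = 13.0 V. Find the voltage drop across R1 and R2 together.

Series total: ΣR = 14.3 + 1.09 + 20.3 + 9.53 = 45.22 kΩ.
R_{R1..R2} = 14.3 + 1.09 = 15.39 kΩ.
Voltage divider: V = V_supply · (15.39 / 45.22) = 13.0 × 0.3403 = 4.424 V.

V ≈ 4.42 V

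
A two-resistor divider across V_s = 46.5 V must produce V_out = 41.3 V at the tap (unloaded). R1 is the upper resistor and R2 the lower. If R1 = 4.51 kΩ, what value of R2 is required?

R2 ≈ 35.8 kΩ

The divider ratio is R2/(R1+R2) = 41.3/46.5 = 0.8882.
So R2 = R1 · V_out/(V_s − V_out) = 4.51 × 41.3/(46.5 − 41.3) = 4.51 × 7.942 = 35.82 kΩ.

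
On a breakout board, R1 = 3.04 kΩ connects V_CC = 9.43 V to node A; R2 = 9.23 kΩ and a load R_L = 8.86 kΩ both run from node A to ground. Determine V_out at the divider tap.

V_out ≈ 5.64 V

The load sits in parallel with R2, giving an effective lower resistance R2' = R2·R_L/(R2+R_L) = 4.521 kΩ.
Then V_out = V_CC · R2'/(R1 + R2') = 9.43 × 4.521/7.561 = 5.638 V.
(Unloaded it would be 7.09 V; the load pulls it down.)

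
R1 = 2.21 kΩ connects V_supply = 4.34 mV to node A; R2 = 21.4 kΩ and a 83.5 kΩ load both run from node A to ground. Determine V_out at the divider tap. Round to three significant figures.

V_out ≈ 3.84 mV

R2 ‖ R_L = (21.4 × 83.5)/(21.4 + 83.5) = 17.03 kΩ.
Now apply the divider: V_out = 4.34 × 0.8852 = 3.842 mV.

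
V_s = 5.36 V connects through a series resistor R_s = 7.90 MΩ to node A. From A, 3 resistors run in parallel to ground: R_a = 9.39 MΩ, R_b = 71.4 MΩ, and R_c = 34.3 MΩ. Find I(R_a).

Equivalent of the parallel group: R_p = 6.682 MΩ.
V_A = 5.36 × 6.682/14.58 = 2.456 V.
Branch current I = V_A/R_a = 2.456/9.39 = 0.2616 µA.

I ≈ 0.262 µA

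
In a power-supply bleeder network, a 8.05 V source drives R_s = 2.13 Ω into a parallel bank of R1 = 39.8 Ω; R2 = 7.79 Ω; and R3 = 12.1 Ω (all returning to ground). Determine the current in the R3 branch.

Equivalent of the parallel group: R_p = 4.235 Ω.
V_A by voltage divider: V_A = 8.05 × 4.235/(2.13 + 4.235) = 5.356 V.
I(R3) = V_A / R3 = 5.356/12.1 = 0.4426 A.

I ≈ 0.443 A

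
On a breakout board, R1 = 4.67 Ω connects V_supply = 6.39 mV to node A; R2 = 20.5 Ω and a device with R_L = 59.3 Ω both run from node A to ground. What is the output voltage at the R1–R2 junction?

First combine the lower leg with the load: R2 ‖ R_L = 15.23 Ω.
Voltage divider with the loaded lower leg: V_out = 6.39 × 15.23/(4.67 + 15.23) = 6.39 × 0.7654 = 4.891 mV.
(Unloaded it would be 5.20 mV; the load pulls it down.)

V_out ≈ 4.89 mV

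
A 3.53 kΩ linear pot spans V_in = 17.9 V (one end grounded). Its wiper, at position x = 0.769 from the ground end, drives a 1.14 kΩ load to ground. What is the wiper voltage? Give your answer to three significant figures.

Lower segment x·R_p = 2.715 kΩ; upper segment (1−x)·R_p = 0.8154 kΩ.
R_L loads the lower segment: effective lower R = 0.8028 kΩ.
Loaded-divider output: V_out = 17.9 × 0.4961 = 8.880 V.

V_out ≈ 8.88 V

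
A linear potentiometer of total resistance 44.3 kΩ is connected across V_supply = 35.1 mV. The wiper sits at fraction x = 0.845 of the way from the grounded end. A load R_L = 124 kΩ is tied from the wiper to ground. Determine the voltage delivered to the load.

V_out ≈ 28.3 mV

The pot divides into 6.867 kΩ above the wiper and 37.43 kΩ below.
(x·R_p) ‖ R_L = 28.75 kΩ.
Then V_out = V_supply · 28.75/(6.867 + 28.75) = 28.33 mV.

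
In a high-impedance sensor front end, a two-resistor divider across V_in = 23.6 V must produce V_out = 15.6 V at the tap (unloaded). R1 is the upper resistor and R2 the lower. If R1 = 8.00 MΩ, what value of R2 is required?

R2 ≈ 15.6 MΩ

The divider ratio is R2/(R1+R2) = 15.6/23.6 = 0.6610.
Rearranging, R2 = R1·k/(1−k) = 8.00 × 1.950 = 15.60 MΩ.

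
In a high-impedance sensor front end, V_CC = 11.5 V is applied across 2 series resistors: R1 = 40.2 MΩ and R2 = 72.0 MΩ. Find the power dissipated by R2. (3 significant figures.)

Series current I = V_CC/ΣR = 11.5/112.2 = 0.1025 µA.
P = I²R = 0.01051 × 72.0 = 0.7564 µW.

P ≈ 0.756 µW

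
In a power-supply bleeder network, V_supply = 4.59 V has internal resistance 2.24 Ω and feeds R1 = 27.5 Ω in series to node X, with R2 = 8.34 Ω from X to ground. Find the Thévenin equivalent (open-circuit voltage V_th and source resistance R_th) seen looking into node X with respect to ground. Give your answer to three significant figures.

R1' = 2.24 + 27.5 = 29.74 Ω (source resistance + R1).
V_th is the unloaded tap voltage: V_supply · R2/(R1'+R2) = 4.59 × 0.2190 = 1.005 V.
With V_supply suppressed (replaced by a short), R_th = R1' ‖ R2 = (29.74 × 8.34)/(29.74 + 8.34) = 6.513 Ω.

V_th ≈ 1.01 V, R_th ≈ 6.51 Ω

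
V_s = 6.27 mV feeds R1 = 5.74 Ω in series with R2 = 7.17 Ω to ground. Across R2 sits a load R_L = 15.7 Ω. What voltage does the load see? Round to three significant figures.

V_out ≈ 2.89 mV

The load sits in parallel with R2, giving an effective lower resistance R2' = R2·R_L/(R2+R_L) = 4.922 Ω.
Voltage divider with the loaded lower leg: V_out = 6.27 × 4.922/(5.74 + 4.922) = 6.27 × 0.4616 = 2.895 mV.
(Unloaded it would be 3.48 mV; the load pulls it down.)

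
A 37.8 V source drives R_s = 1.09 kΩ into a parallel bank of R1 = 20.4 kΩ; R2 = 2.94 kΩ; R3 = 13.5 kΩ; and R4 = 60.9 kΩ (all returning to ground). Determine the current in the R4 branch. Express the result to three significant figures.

I ≈ 0.408 mA

Equivalent of the parallel group: R_p = 2.085 kΩ.
Node voltage V_A = V_supply · R_p/(R_s + R_p) = 37.8 × 0.6567 = 24.82 V.
I(R4) = V_A / R4 = 24.82/60.9 = 0.4076 mA.
(Check via current divider: I_total = 11.91 mA; share G_k/ΣG = 0.03423 → same result.)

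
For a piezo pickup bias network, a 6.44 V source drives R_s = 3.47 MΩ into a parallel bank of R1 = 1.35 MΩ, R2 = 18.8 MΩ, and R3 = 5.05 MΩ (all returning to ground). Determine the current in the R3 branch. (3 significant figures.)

I ≈ 0.287 µA

Combine the parallel branches: R_p = (1/1.35 + 1/18.8 + 1/5.05)⁻¹ = 1.008 MΩ.
V_A = 6.44 × 1.008/4.478 = 1.450 V.
I(R3) = V_A / R3 = 1.450/5.05 = 0.2871 µA.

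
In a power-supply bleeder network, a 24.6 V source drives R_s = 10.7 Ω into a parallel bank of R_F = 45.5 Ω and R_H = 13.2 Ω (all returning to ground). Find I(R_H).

I ≈ 0.911 A

Equivalent of the parallel group: R_p = 10.23 Ω.
V_A by voltage divider: V_A = 24.6 × 10.23/(10.7 + 10.23) = 12.02 V.
I(R_H) = V_A / R_H = 12.02/13.2 = 0.9110 A.
(Equivalently: I_total = 1.175 A, then current-divider fraction G_k/ΣG = 0.7751.)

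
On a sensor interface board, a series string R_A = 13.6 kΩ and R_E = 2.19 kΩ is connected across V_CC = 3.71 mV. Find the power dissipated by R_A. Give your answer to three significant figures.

P ≈ 0.751 nW

ΣR = 15.79 kΩ → I = 3.71/15.79 = 0.2350 µA.
P = I²R = 0.05521 × 13.6 = 0.7508 nW.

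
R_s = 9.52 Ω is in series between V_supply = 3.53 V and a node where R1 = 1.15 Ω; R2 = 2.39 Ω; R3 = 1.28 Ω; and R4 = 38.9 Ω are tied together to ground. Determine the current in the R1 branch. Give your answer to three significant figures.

I ≈ 0.147 A

Combine the parallel branches: R_p = (1/1.15 + 1/2.39 + 1/1.28 + 1/38.9)⁻¹ = 0.4773 Ω.
V_A by voltage divider: V_A = 3.53 × 0.4773/(9.52 + 0.4773) = 0.1685 V.
I(R1) = V_A / R1 = 0.1685/1.15 = 0.1466 A.
(Equivalently: I_total = 0.3531 A, then current-divider fraction G_k/ΣG = 0.4151.)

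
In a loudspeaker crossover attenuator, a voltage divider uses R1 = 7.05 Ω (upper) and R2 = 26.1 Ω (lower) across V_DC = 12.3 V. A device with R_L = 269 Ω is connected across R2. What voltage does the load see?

V_out ≈ 9.49 V

R2 ‖ R_L = (26.1 × 269)/(26.1 + 269) = 23.79 Ω.
Voltage divider with the loaded lower leg: V_out = 12.3 × 23.79/(7.05 + 23.79) = 12.3 × 0.7714 = 9.488 V.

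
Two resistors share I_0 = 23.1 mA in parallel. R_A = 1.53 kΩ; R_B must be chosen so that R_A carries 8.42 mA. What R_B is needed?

R_B ≈ 0.878 kΩ

The fraction through R_A equals R_B/(R_A+R_B).
8.42/23.1 = R_B/(R_A + R_B) → R_B = R_A · (0.3645)/(1 − 0.3645) = 1.53 × 0.5736 = 0.8776 kΩ.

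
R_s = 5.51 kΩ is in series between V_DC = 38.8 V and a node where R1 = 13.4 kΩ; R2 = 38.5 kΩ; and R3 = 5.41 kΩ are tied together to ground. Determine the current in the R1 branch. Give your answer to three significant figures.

Equivalent of the parallel group: R_p = 3.503 kΩ.
V_A by voltage divider: V_A = 38.8 × 3.503/(5.51 + 3.503) = 15.08 V.
Branch current I = V_A/R1 = 15.08/13.4 = 1.125 mA.
(Equivalently: I_total = 4.305 mA, then current-divider fraction G_k/ΣG = 0.2614.)

I ≈ 1.13 mA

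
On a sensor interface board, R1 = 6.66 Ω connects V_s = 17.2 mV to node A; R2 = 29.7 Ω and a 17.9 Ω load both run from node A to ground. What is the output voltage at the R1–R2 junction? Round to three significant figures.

V_out ≈ 10.8 mV

R2 ‖ R_L = (29.7 × 17.9)/(29.7 + 17.9) = 11.17 Ω.
Voltage divider with the loaded lower leg: V_out = 17.2 × 11.17/(6.66 + 11.17) = 17.2 × 0.6264 = 10.77 mV.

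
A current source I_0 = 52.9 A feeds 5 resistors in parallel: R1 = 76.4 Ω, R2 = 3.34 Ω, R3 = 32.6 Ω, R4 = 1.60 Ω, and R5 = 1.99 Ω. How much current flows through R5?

I ≈ 18.1 A

ΣG = 1/76.4 + 1/3.34 + 1/32.6 + 1/1.60 + 1/1.99 = 1.471.
R5 takes the fraction G_k/ΣG = 0.5025/1.471 = 0.3417, so I = 52.9 × 0.3417 = 18.08 A.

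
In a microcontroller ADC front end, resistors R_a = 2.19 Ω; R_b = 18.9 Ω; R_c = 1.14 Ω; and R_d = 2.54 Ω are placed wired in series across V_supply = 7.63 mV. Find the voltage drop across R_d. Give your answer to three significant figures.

ΣR = 2.19 + 18.9 + 1.14 + 2.54 = 24.77 Ω.
By the voltage-divider rule, V = 7.63 × 2.540/24.77 = 0.7824 mV.

V ≈ 0.782 mV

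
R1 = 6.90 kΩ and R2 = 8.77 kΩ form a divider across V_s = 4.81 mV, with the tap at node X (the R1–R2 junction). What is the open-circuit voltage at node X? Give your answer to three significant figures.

V_th ≈ 2.69 mV

Open-circuit (no load on X): V_th = V_s · R2/(R1 + R2) = 4.81 × 8.77/(6.900 + 8.77) = 2.692 mV.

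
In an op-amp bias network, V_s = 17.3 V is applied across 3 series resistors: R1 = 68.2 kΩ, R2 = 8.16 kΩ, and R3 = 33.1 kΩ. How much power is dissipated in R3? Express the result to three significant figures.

Series current I = V_s/ΣR = 17.3/109.5 = 0.1580 mA.
P(R3) = I²·R3 = (0.1580)² × 33.1 = 0.8268 mW.

P ≈ 0.827 mW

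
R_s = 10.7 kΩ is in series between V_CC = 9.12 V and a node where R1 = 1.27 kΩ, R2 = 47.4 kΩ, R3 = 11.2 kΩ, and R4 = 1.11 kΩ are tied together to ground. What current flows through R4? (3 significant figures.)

Combine the parallel branches: R_p = (1/1.27 + 1/47.4 + 1/11.2 + 1/1.11)⁻¹ = 0.5560 kΩ.
V_A = 9.12 × 0.5560/11.26 = 0.4505 V.
Branch current I = V_A/R4 = 0.4505/1.11 = 0.4058 mA.

I ≈ 0.406 mA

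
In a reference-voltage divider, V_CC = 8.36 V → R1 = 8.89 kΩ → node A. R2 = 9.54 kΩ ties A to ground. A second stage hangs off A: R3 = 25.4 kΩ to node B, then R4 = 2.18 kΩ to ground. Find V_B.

Node A sees R2 in parallel with the series input of stage 2, R3 + R4 = 27.58 kΩ.
Effective lower resistance at A: R2 ‖ 27.58 = 7.088 kΩ.
First divider: V_A = V_CC · 7.088/(8.89 + 7.088) = 3.709 V.
V_B = V_A × 0.07904 = 0.2931 V.

V_B ≈ 0.293 V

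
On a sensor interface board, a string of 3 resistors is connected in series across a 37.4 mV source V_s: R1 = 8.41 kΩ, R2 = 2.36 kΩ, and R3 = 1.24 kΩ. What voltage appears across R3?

V ≈ 3.86 mV

Total series resistance ΣR = 8.41 + 2.36 + 1.24 = 12.01 kΩ.
Voltage divider: V = V_s · (1.240 / 12.01) = 37.4 × 0.1032 = 3.861 mV.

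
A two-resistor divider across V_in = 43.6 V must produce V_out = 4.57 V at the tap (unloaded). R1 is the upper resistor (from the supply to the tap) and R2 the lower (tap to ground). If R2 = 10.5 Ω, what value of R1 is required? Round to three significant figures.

Required fraction k = V_out/V_in = 0.1048.
R1 = R2·(1/k − 1) = 10.5 × 8.540 = 89.68 Ω.

R1 ≈ 89.7 Ω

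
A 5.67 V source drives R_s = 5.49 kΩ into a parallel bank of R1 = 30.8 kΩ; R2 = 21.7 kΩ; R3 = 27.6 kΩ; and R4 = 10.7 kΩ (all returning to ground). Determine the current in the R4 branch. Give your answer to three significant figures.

Equivalent of the parallel group: R_p = 4.802 kΩ.
Node voltage V_A = V_CC · R_p/(R_s + R_p) = 5.67 × 0.4666 = 2.646 V.
I(R4) = V_A / R4 = 2.646/10.7 = 0.2472 mA.

I ≈ 0.247 mA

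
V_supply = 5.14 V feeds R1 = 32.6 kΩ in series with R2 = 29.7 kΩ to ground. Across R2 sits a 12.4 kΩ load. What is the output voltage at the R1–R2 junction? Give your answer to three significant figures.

First combine the lower leg with the load: R2 ‖ R_L = 8.748 kΩ.
Now apply the divider: V_out = 5.14 × 0.2116 = 1.087 V.

V_out ≈ 1.09 V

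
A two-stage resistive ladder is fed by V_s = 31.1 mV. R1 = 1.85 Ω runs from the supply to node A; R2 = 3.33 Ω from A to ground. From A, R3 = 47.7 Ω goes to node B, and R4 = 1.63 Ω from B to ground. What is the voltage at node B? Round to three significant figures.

V_B ≈ 0.645 mV

Looking into the second stage from A: R3 + R4 = 49.33 Ω appears in parallel with R2.
R2 ‖ (R3+R4) = 3.119 Ω.
First divider: V_A = V_s · 3.119/(1.85 + 3.119) = 19.52 mV.
V_B = V_A × 0.03304 = 0.6451 mV.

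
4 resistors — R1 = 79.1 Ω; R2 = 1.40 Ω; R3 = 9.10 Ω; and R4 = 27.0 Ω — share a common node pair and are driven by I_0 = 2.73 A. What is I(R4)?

Conductances: ΣG = 1/79.1 + 1/1.40 + 1/9.10 + 1/27.0 = 0.8739 (1/Ω).
Current divider: I(R4) = I_0 · G_k/ΣG = 2.73 × (0.03704/0.8739) = 2.73 × 0.04238 = 0.1157 A.

I ≈ 0.116 A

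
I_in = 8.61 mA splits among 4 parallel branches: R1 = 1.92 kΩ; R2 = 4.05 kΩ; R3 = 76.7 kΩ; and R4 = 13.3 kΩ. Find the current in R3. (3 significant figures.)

I ≈ 0.131 mA

ΣG = 1/1.92 + 1/4.05 + 1/76.7 + 1/13.3 = 0.8560.
R3 takes the fraction G_k/ΣG = 0.01304/0.8560 = 0.01523, so I = 8.61 × 0.01523 = 0.1311 mA.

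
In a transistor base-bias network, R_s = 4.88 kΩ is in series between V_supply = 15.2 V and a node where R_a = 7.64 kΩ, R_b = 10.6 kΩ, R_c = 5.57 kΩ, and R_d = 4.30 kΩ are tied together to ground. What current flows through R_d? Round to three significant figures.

I ≈ 0.860 mA

Parallel bank: R_p = 1/(1/7.64 + 1/10.6 + 1/5.57 + 1/4.30) = 1.569 kΩ.
Node voltage V_A = V_supply · R_p/(R_s + R_p) = 15.2 × 0.2433 = 3.698 V.
I(R_d) = V_A / R_d = 3.698/4.30 = 0.8600 mA.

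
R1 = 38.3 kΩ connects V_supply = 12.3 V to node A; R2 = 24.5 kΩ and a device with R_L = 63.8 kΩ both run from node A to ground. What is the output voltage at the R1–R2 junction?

V_out ≈ 3.89 V

The load sits in parallel with R2, giving an effective lower resistance R2' = R2·R_L/(R2+R_L) = 17.70 kΩ.
Then V_out = V_supply · R2'/(R1 + R2') = 12.3 × 17.70/56.00 = 3.888 V.
(Unloaded it would be 4.80 V; the load pulls it down.)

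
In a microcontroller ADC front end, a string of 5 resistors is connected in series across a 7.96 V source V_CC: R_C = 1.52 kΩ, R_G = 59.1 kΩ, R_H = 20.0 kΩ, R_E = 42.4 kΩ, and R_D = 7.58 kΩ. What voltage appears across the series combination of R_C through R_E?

Series total: ΣR = 1.52 + 59.1 + 20.0 + 42.4 + 7.58 = 130.6 kΩ.
R_{R_C..R_E} = 1.52 + 59.1 + 20.0 + 42.4 = 123.0 kΩ.
V = V_CC · R/ΣR = 7.96 × 0.9420 = 7.498 V.

V ≈ 7.50 V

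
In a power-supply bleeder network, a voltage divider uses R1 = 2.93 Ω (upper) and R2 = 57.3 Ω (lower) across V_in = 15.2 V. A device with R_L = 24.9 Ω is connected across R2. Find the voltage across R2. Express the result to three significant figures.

V_out ≈ 13.0 V

First combine the lower leg with the load: R2 ‖ R_L = 17.36 Ω.
Voltage divider with the loaded lower leg: V_out = 15.2 × 17.36/(2.93 + 17.36) = 15.2 × 0.8556 = 13.00 V.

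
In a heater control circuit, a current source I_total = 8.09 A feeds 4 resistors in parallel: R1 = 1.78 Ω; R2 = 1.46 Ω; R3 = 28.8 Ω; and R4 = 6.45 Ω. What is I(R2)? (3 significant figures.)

Conductances: ΣG = 1/1.78 + 1/1.46 + 1/28.8 + 1/6.45 = 1.436 (1/Ω).
R2 takes the fraction G_k/ΣG = 0.6849/1.436 = 0.4768, so I = 8.09 × 0.4768 = 3.857 A.

I ≈ 3.86 A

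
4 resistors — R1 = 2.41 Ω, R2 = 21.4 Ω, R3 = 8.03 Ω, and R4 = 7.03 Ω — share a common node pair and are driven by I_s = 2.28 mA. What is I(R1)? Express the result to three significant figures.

I ≈ 1.30 mA

Total conductance ΣG = 1/2.41 + 1/21.4 + 1/8.03 + 1/7.03 = 0.7284 (units of 1/Ω).
R1 takes the fraction G_k/ΣG = 0.4149/0.7284 = 0.5696, so I = 2.28 × 0.5696 = 1.299 mA.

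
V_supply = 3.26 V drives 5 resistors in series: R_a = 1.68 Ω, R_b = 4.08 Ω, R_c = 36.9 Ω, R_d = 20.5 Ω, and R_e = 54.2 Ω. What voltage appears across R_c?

V ≈ 1.02 V

ΣR = 1.68 + 4.08 + 36.9 + 20.5 + 54.2 = 117.4 Ω.
By the voltage-divider rule, V = 3.26 × 36.90/117.4 = 1.025 V.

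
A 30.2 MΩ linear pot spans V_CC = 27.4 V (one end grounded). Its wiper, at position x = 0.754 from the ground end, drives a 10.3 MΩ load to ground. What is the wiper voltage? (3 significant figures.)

V_out ≈ 13.4 V

Lower segment x·R_p = 22.77 MΩ; upper segment (1−x)·R_p = 7.429 MΩ.
(x·R_p) ‖ R_L = 7.092 MΩ.
Then V_out = V_CC · 7.092/(7.429 + 7.092) = 13.38 V.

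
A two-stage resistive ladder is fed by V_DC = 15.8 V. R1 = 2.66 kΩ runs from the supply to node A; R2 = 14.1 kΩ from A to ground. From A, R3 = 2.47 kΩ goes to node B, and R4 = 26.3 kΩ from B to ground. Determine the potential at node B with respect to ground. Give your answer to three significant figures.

V_B ≈ 11.3 V

Looking into the second stage from A: R3 + R4 = 28.77 kΩ appears in parallel with R2.
Effective lower resistance at A: R2 ‖ 28.77 = 9.462 kΩ.
First divider: V_A = V_DC · 9.462/(2.66 + 9.462) = 12.33 V.
Stage 2 is unloaded, so V_B = V_A · R4/(R3+R4) = 12.33 × 26.3/28.77 = 11.27 V.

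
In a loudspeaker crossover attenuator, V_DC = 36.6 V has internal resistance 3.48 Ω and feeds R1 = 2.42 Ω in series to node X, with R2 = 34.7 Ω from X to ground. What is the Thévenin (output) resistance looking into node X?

R1' = 3.48 + 2.42 = 5.900 Ω (source resistance + R1).
Zeroing V_DC shorts the top of R1' to ground, so R_th = R1' ‖ R2 = 5.043 Ω.

R_th ≈ 5.04 Ω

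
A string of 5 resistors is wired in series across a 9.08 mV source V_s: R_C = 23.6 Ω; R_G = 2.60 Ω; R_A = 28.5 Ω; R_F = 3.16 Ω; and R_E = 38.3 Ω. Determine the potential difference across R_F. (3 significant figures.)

V ≈ 0.298 mV

Series total: ΣR = 23.6 + 2.60 + 28.5 + 3.16 + 38.3 = 96.16 Ω.
V = V_s · R/ΣR = 9.08 × 0.03286 = 0.2984 mV.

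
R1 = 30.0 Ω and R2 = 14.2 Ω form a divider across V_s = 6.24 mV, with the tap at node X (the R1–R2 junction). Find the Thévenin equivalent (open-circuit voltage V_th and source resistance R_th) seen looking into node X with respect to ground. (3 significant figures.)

V_th ≈ 2.00 mV, R_th ≈ 9.64 Ω

Open-circuit (no load on X): V_th = V_s · R2/(R1 + R2) = 6.24 × 14.2/(30.00 + 14.2) = 2.005 mV.
Looking into X with the source shorted: R_th = R1·R2/(R1+R2) = 30.00 × 14.2/44.20 = 9.638 Ω.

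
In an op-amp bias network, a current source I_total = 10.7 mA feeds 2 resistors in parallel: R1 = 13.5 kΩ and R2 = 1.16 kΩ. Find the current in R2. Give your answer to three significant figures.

With just two branches, the current splits inversely with resistance.
So I = 10.7 × 13.5/14.66 = 9.853 mA.

I ≈ 9.85 mA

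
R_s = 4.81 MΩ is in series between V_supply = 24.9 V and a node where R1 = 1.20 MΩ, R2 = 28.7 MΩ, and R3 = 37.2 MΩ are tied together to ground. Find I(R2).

Parallel bank: R_p = 1/(1/1.20 + 1/28.7 + 1/37.2) = 1.117 MΩ.
Node voltage V_A = V_supply · R_p/(R_s + R_p) = 24.9 × 0.1885 = 4.693 V.
Branch current I = V_A/R2 = 4.693/28.7 = 0.1635 µA.

I ≈ 0.164 µA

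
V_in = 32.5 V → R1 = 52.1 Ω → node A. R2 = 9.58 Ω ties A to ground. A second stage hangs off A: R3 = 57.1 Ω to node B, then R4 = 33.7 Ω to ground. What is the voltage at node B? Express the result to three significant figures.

V_B ≈ 1.72 V

Looking into the second stage from A: R3 + R4 = 90.80 Ω appears in parallel with R2.
R2 ‖ (R3+R4) = 8.666 Ω.
V_A = 32.5 × 8.666/(52.1 + 8.666) = 4.635 V.
Stage 2 is unloaded, so V_B = V_A · R4/(R3+R4) = 4.635 × 33.7/90.80 = 1.720 V.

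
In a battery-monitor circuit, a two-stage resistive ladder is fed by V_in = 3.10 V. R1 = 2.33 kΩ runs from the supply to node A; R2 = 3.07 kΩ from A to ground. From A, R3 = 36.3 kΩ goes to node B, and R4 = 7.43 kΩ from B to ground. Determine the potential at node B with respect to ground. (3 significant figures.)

Looking into the second stage from A: R3 + R4 = 43.73 kΩ appears in parallel with R2.
Effective lower resistance at A: R2 ‖ 43.73 = 2.869 kΩ.
First divider: V_A = V_in · 2.869/(2.33 + 2.869) = 1.711 V.
Stage 2 is unloaded, so V_B = V_A · R4/(R3+R4) = 1.711 × 7.43/43.73 = 0.2906 V.

V_B ≈ 0.291 V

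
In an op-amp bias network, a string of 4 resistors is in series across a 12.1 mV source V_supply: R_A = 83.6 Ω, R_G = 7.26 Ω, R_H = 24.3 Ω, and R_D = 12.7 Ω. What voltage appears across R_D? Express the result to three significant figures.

Total series resistance ΣR = 83.6 + 7.26 + 24.3 + 12.7 = 127.9 Ω.
V = V_supply · R/ΣR = 12.1 × 0.09933 = 1.202 mV.

V ≈ 1.20 mV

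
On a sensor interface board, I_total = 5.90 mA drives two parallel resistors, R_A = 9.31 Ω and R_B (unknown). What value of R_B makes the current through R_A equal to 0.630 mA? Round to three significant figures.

The fraction through R_A equals R_B/(R_A+R_B).
With f = 0.1068, R_B = R_A · f/(1−f) = 9.31 × 0.1195 = 1.113 Ω.

R_B ≈ 1.11 Ω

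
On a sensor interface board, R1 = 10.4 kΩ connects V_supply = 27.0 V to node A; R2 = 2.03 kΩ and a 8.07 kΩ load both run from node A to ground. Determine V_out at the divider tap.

V_out ≈ 3.64 V

R2 ‖ R_L = (2.03 × 8.07)/(2.03 + 8.07) = 1.622 kΩ.
Then V_out = V_supply · R2'/(R1 + R2') = 27.0 × 1.622/12.02 = 3.643 V.
(Unloaded it would be 4.41 V; the load pulls it down.)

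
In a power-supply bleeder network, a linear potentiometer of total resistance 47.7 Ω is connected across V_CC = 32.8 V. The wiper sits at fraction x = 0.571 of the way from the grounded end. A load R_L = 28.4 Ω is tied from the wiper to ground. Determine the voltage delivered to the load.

Lower segment x·R_p = 27.24 Ω; upper segment (1−x)·R_p = 20.46 Ω.
(x·R_p) ‖ R_L = 13.90 Ω.
Then V_out = V_CC · 13.90/(20.46 + 13.90) = 13.27 V.
(Unloaded: V_out = x·V_CC = 18.7 V.)

V_out ≈ 13.3 V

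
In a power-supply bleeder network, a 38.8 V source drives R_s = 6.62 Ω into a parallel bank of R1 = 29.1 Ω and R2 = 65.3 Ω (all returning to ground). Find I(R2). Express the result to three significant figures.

Equivalent of the parallel group: R_p = 20.13 Ω.
V_A by voltage divider: V_A = 38.8 × 20.13/(6.62 + 20.13) = 29.20 V.
I(R2) = V_A / R2 = 29.20/65.3 = 0.4471 A.

I ≈ 0.447 A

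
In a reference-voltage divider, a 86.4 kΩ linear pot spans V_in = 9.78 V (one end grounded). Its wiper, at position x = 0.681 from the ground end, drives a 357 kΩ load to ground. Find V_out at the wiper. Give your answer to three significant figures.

Split the track: R_lower = x·R_p = 58.84 kΩ, R_upper = (1−x)·R_p = 27.56 kΩ.
Lower segment in parallel with the load: 58.84 ‖ 357 = 50.51 kΩ.
Loaded-divider output: V_out = 9.78 × 0.6470 = 6.328 V.
(Unloaded: V_out = x·V_in = 6.66 V.)

V_out ≈ 6.33 V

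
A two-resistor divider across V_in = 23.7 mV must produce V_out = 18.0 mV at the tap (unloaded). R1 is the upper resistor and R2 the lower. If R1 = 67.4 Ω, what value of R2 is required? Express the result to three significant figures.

Required fraction k = V_out/V_in = 0.7595.
Rearranging, R2 = R1·k/(1−k) = 67.4 × 3.158 = 212.8 Ω.

R2 ≈ 213 Ω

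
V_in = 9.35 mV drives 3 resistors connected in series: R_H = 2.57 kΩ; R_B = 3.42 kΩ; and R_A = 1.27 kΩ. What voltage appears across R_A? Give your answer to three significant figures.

V ≈ 1.64 mV

Total series resistance ΣR = 2.57 + 3.42 + 1.27 = 7.260 kΩ.
V = V_in · R/ΣR = 9.35 × 0.1749 = 1.636 mV.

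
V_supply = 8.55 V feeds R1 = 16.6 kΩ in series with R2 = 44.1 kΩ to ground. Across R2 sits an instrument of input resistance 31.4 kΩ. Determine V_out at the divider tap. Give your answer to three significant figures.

The load sits in parallel with R2, giving an effective lower resistance R2' = R2·R_L/(R2+R_L) = 18.34 kΩ.
Now apply the divider: V_out = 8.55 × 0.5249 = 4.488 V.

V_out ≈ 4.49 V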